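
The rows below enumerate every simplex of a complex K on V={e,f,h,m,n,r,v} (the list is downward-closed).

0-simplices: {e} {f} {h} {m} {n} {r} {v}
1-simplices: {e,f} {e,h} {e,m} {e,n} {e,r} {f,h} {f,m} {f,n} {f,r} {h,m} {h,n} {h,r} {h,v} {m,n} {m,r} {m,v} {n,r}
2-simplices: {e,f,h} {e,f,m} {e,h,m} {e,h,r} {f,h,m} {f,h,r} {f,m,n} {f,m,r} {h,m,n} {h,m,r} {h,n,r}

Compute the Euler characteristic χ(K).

χ(K)=1

n_0=7 n_1=17 n_2=11
χ=+7−17+11=1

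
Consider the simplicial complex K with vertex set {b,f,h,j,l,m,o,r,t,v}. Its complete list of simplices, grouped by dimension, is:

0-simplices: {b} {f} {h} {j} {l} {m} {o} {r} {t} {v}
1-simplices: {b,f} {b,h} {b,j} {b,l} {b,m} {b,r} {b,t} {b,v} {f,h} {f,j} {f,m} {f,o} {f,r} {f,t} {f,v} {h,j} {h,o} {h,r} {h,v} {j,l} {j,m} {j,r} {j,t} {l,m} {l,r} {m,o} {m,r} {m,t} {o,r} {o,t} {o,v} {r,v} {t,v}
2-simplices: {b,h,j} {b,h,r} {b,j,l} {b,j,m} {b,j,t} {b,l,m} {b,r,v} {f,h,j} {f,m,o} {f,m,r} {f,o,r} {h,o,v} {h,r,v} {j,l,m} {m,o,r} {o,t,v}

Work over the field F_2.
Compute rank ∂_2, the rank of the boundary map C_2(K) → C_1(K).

rank∂_2=14

n_0=10 n_1=33 n_2=16  [Z2]
∂1: piv[bf,bh,bj,bl,bm,br,bt,bv,fo] rk=9  ker:fh,fj,fm,fr,ft,fv,hj,ho,hr,hv,jl,jm,jr,jt,lm,lr,mo,mr,mt,or,ot,ov,rv,tv
∂2: piv[bhj,bhr,bjl,bjm,bjt,blm,brv,fhj,fmo,fmr,for,hov,hrv,otv] rk=14  ker:jlm,mor
rk∂_2=14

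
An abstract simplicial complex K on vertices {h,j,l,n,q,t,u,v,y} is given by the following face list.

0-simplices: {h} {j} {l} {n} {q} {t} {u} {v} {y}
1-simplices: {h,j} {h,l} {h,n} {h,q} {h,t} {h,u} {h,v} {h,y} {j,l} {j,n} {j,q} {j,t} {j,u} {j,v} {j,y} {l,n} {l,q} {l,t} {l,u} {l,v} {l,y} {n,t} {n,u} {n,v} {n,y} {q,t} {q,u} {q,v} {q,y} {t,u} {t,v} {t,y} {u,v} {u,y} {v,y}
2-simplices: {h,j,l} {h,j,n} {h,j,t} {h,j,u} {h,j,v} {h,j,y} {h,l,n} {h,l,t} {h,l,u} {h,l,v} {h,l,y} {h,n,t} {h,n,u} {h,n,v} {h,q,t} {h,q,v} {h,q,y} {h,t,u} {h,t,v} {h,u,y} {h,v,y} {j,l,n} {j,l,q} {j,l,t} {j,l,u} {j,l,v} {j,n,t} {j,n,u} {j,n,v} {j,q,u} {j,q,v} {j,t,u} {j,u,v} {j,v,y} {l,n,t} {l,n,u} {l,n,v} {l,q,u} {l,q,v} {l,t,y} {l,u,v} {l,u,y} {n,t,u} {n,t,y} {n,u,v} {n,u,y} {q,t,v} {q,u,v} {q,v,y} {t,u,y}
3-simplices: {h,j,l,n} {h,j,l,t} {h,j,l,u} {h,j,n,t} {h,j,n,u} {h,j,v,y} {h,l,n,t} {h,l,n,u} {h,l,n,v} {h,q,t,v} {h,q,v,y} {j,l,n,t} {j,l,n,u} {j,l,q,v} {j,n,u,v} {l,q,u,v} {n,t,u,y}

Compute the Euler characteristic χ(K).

n_0=9 n_1=35 n_2=50 n_3=17
χ=+9−35+50−17=7

χ(K)=7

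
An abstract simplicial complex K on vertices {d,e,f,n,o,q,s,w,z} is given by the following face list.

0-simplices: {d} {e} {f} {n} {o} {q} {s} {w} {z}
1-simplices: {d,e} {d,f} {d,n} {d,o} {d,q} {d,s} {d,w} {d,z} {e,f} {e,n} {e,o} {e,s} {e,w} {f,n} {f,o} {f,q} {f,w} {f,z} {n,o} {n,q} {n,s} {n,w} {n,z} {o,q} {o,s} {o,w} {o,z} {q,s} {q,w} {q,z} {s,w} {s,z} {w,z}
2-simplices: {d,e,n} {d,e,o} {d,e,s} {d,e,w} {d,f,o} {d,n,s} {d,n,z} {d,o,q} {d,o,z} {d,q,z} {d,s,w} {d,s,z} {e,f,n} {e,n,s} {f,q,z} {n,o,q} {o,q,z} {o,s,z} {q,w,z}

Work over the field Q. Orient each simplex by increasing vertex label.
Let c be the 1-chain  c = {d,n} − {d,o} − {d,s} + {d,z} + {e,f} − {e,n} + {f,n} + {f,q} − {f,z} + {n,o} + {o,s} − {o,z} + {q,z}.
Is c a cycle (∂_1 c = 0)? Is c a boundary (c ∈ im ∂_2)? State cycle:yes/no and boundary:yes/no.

n_0=9 n_1=33 n_2=19  [Q]
∂1: piv[de,df,dn,do,dq,ds,dw,dz] rk=8  ker:ef,en,eo,es,ew,fn,fo,fq,fw,fz,no,nq,ns,nw,nz,oq,os,ow,oz,qs,qw,qz,sw,sz,wz
∂2: piv[den,deo,des,dew,dfo,dns,dnz,doq,doz,dqz,dsw,dsz,efn,fqz,noq,osz,qwz] rk=17  ker:ens,oqz
∂1c = 0
c vs im∂2: residual ≠ 0 ⇒ not boundary

cycle:yes boundary:no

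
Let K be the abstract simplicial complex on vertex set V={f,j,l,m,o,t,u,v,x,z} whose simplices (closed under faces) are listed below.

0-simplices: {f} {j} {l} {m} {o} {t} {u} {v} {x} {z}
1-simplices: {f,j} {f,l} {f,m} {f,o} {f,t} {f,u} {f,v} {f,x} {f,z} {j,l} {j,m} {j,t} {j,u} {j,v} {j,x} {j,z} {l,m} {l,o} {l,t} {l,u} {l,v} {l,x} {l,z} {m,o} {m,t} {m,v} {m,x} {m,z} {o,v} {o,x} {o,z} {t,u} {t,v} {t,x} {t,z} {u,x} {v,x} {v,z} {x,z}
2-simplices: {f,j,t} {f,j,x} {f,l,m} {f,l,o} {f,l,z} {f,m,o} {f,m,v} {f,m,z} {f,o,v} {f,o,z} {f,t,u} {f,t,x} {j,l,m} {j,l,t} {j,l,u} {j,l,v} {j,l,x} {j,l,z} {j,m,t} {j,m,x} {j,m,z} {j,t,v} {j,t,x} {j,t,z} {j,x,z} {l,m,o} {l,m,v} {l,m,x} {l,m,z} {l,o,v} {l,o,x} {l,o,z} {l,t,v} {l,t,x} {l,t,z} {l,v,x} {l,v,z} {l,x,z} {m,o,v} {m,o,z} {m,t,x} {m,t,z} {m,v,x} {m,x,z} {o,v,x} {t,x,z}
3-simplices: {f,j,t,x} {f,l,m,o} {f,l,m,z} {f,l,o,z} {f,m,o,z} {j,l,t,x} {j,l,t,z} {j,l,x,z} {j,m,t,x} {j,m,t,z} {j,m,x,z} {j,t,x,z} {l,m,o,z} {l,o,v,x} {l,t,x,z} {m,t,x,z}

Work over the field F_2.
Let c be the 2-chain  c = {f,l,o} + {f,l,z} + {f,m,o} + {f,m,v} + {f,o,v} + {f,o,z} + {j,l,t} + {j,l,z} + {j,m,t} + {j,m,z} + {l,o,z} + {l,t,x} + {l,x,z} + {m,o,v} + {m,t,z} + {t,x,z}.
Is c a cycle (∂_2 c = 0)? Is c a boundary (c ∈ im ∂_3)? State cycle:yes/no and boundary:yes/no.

n_0=10 n_1=39 n_2=46 n_3=16  [Z2]
∂1: piv[fj,fl,fm,fo,ft,fu,fv,fx,fz] rk=9  ker:jl,jm,jt,ju,jv,jx,jz,lm,lo,lt,lu,lv,lx,lz,mo,mt,mv,mx,mz,ov,ox,oz,tu,tv,tx,tz,ux,vx,vz,xz
∂2: piv[fjt,fjx,flm,flo,flz,fmo,fmv,fmz,fov,foz,ftu,ftx,jlm,jlt,jlu,jlv,jlx,jlz,jmt,jmx,jtv,jtz,jxz,lmv,lox,lvx,lvz] rk=27  ker:jmz,jtx,lmo,lmx,lmz,lov,loz,ltv,ltx,ltz,lxz,mov,moz,mtx,mtz,mvx,mxz,ovx,txz
∂3: piv[fjtx,flmo,flmz,floz,fmoz,jltx,jltz,jlxz,jmtx,jmtz,jmxz,jtxz,lovx] rk=13  ker:lmoz,ltxz,mtxz
∂2c = 0
c vs im∂3: residual ≠ 0 ⇒ not boundary

cycle:yes boundary:no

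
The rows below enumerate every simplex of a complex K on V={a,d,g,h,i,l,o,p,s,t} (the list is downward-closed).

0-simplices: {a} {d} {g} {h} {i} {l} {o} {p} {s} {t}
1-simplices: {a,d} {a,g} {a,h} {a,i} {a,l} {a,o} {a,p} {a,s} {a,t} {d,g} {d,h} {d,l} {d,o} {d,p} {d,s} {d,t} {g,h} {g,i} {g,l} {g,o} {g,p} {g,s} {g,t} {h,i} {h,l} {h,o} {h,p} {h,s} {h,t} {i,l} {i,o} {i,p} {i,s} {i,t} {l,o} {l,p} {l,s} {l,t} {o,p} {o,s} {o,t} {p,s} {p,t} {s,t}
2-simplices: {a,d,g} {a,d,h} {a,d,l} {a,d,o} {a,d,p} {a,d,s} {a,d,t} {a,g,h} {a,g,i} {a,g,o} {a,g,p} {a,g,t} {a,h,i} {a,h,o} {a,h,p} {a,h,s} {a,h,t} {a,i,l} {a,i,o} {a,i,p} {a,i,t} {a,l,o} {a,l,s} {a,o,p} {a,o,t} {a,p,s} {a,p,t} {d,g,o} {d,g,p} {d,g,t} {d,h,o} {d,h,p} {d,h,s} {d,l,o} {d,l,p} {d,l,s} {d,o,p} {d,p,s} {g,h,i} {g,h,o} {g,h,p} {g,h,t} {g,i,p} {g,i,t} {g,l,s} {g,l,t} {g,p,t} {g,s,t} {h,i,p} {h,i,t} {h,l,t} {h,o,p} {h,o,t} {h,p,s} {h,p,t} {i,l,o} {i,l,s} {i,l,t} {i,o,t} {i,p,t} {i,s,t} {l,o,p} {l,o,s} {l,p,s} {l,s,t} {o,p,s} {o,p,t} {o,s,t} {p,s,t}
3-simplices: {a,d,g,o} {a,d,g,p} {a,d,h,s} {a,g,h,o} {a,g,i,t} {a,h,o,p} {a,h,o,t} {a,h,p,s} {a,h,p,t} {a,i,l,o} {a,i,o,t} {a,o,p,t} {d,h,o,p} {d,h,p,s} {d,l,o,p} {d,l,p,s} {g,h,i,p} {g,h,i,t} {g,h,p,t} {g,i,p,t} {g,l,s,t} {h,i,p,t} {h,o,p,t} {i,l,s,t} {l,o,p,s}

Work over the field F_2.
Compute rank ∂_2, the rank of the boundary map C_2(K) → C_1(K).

n_0=10 n_1=44 n_2=69 n_3=25  [Z2]
∂1: piv[ad,ag,ah,ai,al,ao,ap,as,at] rk=9  ker:dg,dh,dl,do,dp,ds,dt,gh,gi,gl,go,gp,gs,gt,hi,hl,ho,hp,hs,ht,il,io,ip,is,it,lo,lp,ls,lt,op,os,ot,ps,pt,st
∂2: piv[adg,adh,adl,ado,adp,ads,adt,agh,agi,ago,agp,agt,ahi,aho,ahp,ahs,aht,ail,aio,aip,ait,alo,als,aop,aot,aps,apt,dlp,gls,glt,gst,hlt,ils,ilt,los] rk=35  ker:dgo,dgp,dgt,dho,dhp,dhs,dlo,dls,dop,dps,ghi,gho,ghp,ght,gip,git,gpt,hip,hit,hop,hot,hps,hpt,ilo,iot,ipt,ist,lop,lps,lst,ops,opt,ost,pst
∂3: piv[adgo,adgp,adhs,agho,agit,ahop,ahot,ahps,ahpt,ailo,aiot,aopt,dhop,dhps,dlop,dlps,ghip,ghit,ghpt,gipt,glst,ilst,lops] rk=23  ker:hipt,hopt
rk∂_2=35

rank∂_2=35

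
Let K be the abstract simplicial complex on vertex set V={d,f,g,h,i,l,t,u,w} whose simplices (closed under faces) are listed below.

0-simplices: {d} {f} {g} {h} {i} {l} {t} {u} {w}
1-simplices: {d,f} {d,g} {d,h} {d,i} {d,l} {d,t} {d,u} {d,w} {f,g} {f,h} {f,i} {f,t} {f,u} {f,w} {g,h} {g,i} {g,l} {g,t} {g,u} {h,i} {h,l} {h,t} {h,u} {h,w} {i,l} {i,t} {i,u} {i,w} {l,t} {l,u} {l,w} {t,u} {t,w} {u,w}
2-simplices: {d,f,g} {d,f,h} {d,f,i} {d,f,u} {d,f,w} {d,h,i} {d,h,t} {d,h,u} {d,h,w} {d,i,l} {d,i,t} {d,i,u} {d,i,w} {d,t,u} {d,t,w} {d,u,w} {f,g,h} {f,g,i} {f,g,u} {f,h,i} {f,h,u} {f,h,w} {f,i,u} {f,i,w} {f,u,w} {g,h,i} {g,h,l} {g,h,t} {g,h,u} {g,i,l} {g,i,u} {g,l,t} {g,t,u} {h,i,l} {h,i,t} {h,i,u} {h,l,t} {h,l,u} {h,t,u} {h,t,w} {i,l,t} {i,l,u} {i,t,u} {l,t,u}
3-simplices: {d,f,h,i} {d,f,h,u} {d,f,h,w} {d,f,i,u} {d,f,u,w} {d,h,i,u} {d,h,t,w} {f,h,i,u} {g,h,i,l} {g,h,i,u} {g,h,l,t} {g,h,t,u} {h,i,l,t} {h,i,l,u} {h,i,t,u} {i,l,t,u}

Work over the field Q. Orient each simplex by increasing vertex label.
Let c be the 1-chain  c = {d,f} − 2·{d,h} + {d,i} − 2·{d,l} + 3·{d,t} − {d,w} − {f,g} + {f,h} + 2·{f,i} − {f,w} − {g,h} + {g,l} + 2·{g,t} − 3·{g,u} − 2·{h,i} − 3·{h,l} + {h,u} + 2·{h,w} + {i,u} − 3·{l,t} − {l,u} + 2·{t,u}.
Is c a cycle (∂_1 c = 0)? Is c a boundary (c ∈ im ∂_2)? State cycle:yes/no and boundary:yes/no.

n_0=9 n_1=34 n_2=44 n_3=16  [Q]
∂1: piv[df,dg,dh,di,dl,dt,du,dw] rk=8  ker:fg,fh,fi,ft,fu,fw,gh,gi,gl,gt,gu,hi,hl,ht,hu,hw,il,it,iu,iw,lt,lu,lw,tu,tw,uw
∂2: piv[dfg,dfh,dfi,dfu,dfw,dhi,dht,dhu,dhw,dil,dit,diu,diw,dtu,dtw,duw,fgh,fgi,fgu,ghl,ght,gil,glt,hlu] rk=24  ker:fhi,fhu,fhw,fiu,fiw,fuw,ghi,ghu,giu,gtu,hil,hit,hiu,hlt,htu,htw,ilt,ilu,itu,ltu
∂3: piv[dfhi,dfhu,dfhw,dfiu,dfuw,dhiu,dhtw,ghil,ghiu,ghlt,ghtu,hilt,hilu,hitu,iltu] rk=15  ker:fhiu
∂1c = 0
c vs im∂2: reduces to 0 ⇒ boundary

cycle:yes boundary:yes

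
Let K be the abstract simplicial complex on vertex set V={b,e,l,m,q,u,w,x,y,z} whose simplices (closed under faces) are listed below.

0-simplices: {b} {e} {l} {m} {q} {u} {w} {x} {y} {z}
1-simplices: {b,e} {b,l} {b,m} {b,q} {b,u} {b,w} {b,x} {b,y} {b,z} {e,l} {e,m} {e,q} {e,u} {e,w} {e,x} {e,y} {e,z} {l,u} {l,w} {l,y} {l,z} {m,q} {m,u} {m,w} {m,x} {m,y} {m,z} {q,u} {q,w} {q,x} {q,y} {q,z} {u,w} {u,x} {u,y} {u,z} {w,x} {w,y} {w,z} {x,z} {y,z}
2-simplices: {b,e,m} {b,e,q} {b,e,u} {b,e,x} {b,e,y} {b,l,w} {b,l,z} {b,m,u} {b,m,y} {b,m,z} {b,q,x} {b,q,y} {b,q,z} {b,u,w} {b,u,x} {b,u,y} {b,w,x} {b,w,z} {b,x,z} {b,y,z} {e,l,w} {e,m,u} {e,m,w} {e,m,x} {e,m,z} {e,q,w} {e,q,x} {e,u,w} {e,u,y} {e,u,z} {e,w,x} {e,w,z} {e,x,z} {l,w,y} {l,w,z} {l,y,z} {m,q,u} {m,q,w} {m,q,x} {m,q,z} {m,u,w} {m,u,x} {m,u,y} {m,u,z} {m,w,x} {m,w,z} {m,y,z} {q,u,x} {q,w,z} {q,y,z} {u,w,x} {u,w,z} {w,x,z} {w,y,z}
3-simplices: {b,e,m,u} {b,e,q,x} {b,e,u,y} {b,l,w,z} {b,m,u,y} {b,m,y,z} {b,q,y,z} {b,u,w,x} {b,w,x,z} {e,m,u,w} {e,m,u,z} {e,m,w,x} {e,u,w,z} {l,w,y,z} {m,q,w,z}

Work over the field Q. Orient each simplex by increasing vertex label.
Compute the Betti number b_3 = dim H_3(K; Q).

b_3=0

n_0=10 n_1=41 n_2=54 n_3=15  [Q]
∂1: piv[be,bl,bm,bq,bu,bw,bx,by,bz] rk=9  ker:el,em,eq,eu,ew,ex,ey,ez,lu,lw,ly,lz,mq,mu,mw,mx,my,mz,qu,qw,qx,qy,qz,uw,ux,uy,uz,wx,wy,wz,xz,yz
∂2: piv[bem,beq,beu,bex,bey,blw,blz,bmu,bmy,bmz,bqx,bqy,bqz,buw,bux,buy,bwx,bwz,bxz,byz,elw,emw,emx,emz,eqw,euw,euz,lwy,lyz,mqu,mqw] rk=31  ker:emu,eqx,euy,ewx,ewz,exz,lwz,mqx,mqz,muw,mux,muy,muz,mwx,mwz,myz,qux,qwz,qyz,uwx,uwz,wxz,wyz
∂3: piv[bemu,beqx,beuy,blwz,bmuy,bmyz,bqyz,buwx,bwxz,emuw,emuz,emwx,euwz,lwyz,mqwz] rk=15
b_3=(15−15)−0=0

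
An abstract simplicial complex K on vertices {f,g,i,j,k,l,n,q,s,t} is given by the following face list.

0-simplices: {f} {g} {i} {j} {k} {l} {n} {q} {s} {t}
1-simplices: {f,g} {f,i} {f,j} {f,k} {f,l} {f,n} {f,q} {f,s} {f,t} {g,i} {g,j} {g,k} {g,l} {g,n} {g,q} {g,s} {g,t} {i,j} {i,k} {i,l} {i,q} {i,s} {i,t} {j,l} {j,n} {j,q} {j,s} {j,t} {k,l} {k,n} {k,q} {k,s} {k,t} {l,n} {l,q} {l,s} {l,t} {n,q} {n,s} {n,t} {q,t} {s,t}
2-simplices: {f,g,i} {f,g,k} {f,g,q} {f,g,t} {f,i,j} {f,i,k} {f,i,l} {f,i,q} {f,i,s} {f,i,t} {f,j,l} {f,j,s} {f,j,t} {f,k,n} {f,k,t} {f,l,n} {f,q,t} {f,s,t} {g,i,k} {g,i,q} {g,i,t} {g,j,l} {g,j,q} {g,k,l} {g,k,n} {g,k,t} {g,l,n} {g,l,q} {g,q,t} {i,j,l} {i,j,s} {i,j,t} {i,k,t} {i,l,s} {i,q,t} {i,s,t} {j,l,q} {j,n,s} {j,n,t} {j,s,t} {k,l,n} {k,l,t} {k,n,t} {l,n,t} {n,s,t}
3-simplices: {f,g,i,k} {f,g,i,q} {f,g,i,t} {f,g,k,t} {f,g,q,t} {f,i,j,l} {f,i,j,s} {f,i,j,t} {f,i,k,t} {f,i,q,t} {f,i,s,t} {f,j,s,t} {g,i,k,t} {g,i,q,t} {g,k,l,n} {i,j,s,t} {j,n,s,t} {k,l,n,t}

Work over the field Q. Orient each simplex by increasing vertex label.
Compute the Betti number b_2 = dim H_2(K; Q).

b_2=1

n_0=10 n_1=42 n_2=45 n_3=18  [Q]
∂1: piv[fg,fi,fj,fk,fl,fn,fq,fs,ft] rk=9  ker:gi,gj,gk,gl,gn,gq,gs,gt,ij,ik,il,iq,is,it,jl,jn,jq,js,jt,kl,kn,kq,ks,kt,ln,lq,ls,lt,nq,ns,nt,qt,st
∂2: piv[fgi,fgk,fgq,fgt,fij,fik,fil,fiq,fis,fit,fjl,fjs,fjt,fkn,fkt,fln,fqt,fst,gjl,gjq,gkl,gkn,gln,glq,ils,jns,jnt,klt,knt] rk=29  ker:gik,giq,git,gkt,gqt,ijl,ijs,ijt,ikt,iqt,ist,jlq,jst,kln,lnt,nst
∂3: piv[fgik,fgiq,fgit,fgkt,fgqt,fijl,fijs,fijt,fikt,fiqt,fist,fjst,gkln,jnst,klnt] rk=15  ker:gikt,giqt,ijst
b_2=(45−29)−15=1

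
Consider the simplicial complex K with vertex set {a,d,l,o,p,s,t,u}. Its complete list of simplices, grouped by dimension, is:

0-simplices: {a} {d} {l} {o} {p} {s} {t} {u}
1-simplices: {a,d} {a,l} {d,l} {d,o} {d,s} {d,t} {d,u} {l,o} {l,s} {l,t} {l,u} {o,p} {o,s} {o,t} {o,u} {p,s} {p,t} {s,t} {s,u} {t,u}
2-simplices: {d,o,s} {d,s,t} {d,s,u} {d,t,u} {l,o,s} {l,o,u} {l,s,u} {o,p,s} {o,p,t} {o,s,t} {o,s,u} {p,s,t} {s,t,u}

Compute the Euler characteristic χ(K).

n_0=8 n_1=20 n_2=13
χ=+8−20+13=1

χ(K)=1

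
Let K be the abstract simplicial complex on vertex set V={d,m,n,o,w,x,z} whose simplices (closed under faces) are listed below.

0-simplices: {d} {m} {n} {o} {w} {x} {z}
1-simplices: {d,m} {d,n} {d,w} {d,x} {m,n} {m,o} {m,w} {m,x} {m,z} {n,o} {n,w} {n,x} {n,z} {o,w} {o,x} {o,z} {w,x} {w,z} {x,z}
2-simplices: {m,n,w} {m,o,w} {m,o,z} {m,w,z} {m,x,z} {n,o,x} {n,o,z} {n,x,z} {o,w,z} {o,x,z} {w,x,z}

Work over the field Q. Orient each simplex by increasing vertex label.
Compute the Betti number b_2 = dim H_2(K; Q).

b_2=2

n_0=7 n_1=19 n_2=11  [Q]
∂1: piv[dm,dn,dw,dx,mo,mz] rk=6  ker:mn,mw,mx,no,nw,nx,nz,ow,ox,oz,wx,wz,xz
∂2: piv[mnw,mow,moz,mwz,mxz,nox,noz,nxz,wxz] rk=9  ker:owz,oxz
b_2=(11−9)−0=2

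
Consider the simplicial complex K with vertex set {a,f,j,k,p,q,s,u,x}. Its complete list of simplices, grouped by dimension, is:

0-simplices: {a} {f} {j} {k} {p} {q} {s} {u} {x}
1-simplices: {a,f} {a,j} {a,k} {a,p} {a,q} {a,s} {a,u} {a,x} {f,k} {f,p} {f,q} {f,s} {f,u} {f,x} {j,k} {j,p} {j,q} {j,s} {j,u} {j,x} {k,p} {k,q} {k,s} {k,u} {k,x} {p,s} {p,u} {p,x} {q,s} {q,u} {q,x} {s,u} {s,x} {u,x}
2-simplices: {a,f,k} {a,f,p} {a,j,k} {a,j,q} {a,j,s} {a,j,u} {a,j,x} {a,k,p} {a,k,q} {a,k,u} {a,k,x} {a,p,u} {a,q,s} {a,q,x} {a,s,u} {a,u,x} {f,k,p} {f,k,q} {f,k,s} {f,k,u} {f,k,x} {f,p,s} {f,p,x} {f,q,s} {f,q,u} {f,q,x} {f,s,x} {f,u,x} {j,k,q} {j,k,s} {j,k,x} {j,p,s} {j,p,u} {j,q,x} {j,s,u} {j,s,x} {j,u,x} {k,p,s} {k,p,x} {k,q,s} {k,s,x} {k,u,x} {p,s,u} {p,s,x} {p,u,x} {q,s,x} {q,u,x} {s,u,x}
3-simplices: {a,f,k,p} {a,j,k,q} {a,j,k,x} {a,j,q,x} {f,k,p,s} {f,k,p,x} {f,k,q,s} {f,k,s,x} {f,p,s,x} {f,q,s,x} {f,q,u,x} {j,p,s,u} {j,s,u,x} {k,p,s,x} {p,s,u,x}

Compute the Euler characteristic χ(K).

χ(K)=8

n_0=9 n_1=34 n_2=48 n_3=15
χ=+9−34+48−15=8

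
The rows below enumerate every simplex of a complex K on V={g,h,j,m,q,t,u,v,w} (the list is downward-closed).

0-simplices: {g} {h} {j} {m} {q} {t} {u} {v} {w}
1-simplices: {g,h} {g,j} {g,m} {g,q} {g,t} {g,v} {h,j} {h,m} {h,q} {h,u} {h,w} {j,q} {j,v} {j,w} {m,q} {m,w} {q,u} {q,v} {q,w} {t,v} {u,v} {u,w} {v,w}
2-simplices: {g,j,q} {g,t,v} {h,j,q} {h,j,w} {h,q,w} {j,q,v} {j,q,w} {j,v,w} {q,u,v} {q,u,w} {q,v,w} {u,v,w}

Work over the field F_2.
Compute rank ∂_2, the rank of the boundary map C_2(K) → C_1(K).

rank∂_2=9

n_0=9 n_1=23 n_2=12  [Z2]
∂1: piv[gh,gj,gm,gq,gt,gv,hu,hw] rk=8  ker:hj,hm,hq,jq,jv,jw,mq,mw,qu,qv,qw,tv,uv,uw,vw
∂2: piv[gjq,gtv,hjq,hjw,hqw,jqv,jvw,quv,quw] rk=9  ker:jqw,qvw,uvw
rk∂_2=9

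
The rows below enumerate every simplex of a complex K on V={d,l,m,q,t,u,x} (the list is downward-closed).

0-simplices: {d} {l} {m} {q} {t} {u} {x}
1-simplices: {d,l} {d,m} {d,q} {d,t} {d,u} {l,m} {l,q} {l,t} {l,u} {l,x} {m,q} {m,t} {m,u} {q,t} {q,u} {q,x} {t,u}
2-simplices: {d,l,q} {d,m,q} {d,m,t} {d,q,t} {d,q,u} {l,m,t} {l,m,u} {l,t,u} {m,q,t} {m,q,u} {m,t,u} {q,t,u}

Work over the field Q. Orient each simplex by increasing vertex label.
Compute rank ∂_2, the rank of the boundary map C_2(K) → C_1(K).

n_0=7 n_1=17 n_2=12  [Q]
∂1: piv[dl,dm,dq,dt,du,lx] rk=6  ker:lm,lq,lt,lu,mq,mt,mu,qt,qu,qx,tu
∂2: piv[dlq,dmq,dmt,dqt,dqu,lmt,lmu,ltu,mqu] rk=9  ker:mqt,mtu,qtu
rk∂_2=9

rank∂_2=9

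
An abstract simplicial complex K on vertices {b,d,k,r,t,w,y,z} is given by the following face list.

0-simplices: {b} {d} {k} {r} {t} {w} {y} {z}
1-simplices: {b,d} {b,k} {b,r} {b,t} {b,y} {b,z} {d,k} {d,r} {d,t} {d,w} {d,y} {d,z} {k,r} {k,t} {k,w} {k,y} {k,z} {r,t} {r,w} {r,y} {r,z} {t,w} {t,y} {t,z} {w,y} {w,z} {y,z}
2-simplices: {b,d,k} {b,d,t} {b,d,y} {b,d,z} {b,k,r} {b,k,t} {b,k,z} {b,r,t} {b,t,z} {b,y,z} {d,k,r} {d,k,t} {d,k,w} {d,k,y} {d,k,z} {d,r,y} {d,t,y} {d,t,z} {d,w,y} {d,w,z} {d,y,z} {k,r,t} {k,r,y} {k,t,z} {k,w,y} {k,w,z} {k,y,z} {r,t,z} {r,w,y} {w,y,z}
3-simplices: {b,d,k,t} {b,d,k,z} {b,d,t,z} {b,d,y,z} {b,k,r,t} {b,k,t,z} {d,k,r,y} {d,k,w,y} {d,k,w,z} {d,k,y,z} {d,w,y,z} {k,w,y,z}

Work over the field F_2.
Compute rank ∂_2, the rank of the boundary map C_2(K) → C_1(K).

rank∂_2=19

n_0=8 n_1=27 n_2=30 n_3=12  [Z2]
∂1: piv[bd,bk,br,bt,by,bz,dw] rk=7  ker:dk,dr,dt,dy,dz,kr,kt,kw,ky,kz,rt,rw,ry,rz,tw,ty,tz,wy,wz,yz
∂2: piv[bdk,bdt,bdy,bdz,bkr,bkt,bkz,brt,btz,byz,dkr,dkw,dky,dry,dty,dwy,dwz,rtz,rwy] rk=19  ker:dkt,dkz,dtz,dyz,krt,kry,ktz,kwy,kwz,kyz,wyz
∂3: piv[bdkt,bdkz,bdtz,bdyz,bkrt,bktz,dkry,dkwy,dkwz,dkyz,dwyz] rk=11  ker:kwyz
rk∂_2=19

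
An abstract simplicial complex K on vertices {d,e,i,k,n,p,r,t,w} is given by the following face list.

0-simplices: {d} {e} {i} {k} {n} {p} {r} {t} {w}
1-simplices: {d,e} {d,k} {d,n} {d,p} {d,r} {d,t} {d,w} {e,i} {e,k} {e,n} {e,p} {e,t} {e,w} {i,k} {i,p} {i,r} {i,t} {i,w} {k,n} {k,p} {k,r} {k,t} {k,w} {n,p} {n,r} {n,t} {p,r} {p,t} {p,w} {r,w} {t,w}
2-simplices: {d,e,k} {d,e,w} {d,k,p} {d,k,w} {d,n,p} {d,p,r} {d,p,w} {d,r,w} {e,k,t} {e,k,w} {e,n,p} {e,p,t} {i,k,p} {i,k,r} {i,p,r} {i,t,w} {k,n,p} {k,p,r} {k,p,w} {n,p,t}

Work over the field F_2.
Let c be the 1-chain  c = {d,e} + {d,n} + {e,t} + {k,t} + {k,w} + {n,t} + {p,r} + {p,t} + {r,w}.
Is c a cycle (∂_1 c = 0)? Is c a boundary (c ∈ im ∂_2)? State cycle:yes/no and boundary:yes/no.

cycle:yes boundary:yes

n_0=9 n_1=31 n_2=20  [Z2]
∂1: piv[de,dk,dn,dp,dr,dt,dw,ei] rk=8  ker:ek,en,ep,et,ew,ik,ip,ir,it,iw,kn,kp,kr,kt,kw,np,nr,nt,pr,pt,pw,rw,tw
∂2: piv[dek,dew,dkp,dkw,dnp,dpr,dpw,drw,ekt,enp,ept,ikp,ikr,ipr,itw,knp,npt] rk=17  ker:ekw,kpr,kpw
∂1c = 0
c vs im∂2: reduces to 0 ⇒ boundary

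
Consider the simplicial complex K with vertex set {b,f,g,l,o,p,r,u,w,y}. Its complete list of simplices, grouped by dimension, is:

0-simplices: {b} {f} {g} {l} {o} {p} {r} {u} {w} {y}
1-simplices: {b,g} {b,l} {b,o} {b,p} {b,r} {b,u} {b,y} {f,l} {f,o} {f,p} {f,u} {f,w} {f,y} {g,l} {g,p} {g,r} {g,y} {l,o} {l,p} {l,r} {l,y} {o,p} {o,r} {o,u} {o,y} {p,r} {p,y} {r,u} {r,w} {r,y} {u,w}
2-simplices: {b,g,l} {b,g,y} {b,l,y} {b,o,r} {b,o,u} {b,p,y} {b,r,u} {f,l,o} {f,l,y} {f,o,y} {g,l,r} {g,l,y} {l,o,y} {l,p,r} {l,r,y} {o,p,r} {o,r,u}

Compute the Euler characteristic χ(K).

χ(K)=-4

n_0=10 n_1=31 n_2=17
χ=+10−31+17=-4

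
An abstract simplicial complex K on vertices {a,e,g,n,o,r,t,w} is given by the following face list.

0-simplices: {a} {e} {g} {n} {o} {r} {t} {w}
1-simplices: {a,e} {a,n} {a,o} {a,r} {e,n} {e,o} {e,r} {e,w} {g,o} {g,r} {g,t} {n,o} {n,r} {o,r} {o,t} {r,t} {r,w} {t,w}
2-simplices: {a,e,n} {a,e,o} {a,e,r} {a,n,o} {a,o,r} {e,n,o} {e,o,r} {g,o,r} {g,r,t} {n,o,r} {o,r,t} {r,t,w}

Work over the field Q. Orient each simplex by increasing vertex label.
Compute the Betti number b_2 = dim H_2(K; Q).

b_2=2

n_0=8 n_1=18 n_2=12  [Q]
∂1: piv[ae,an,ao,ar,ew,go,gt] rk=7  ker:en,eo,er,gr,no,nr,or,ot,rt,rw,tw
∂2: piv[aen,aeo,aer,ano,aor,gor,grt,nor,ort,rtw] rk=10  ker:eno,eor
b_2=(12−10)−0=2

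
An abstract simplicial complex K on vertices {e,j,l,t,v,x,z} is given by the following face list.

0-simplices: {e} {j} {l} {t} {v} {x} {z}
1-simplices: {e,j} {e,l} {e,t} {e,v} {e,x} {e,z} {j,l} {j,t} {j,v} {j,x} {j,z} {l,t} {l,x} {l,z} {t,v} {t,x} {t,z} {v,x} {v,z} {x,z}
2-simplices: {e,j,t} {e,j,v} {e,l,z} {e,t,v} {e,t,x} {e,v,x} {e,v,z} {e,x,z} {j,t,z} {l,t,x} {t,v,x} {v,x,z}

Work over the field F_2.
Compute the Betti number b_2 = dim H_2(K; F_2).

n_0=7 n_1=20 n_2=12  [Z2]
∂1: piv[ej,el,et,ev,ex,ez] rk=6  ker:jl,jt,jv,jx,jz,lt,lx,lz,tv,tx,tz,vx,vz,xz
∂2: piv[ejt,ejv,elz,etv,etx,evx,evz,exz,jtz,ltx] rk=10  ker:tvx,vxz
b_2=(12−10)−0=2

b_2=2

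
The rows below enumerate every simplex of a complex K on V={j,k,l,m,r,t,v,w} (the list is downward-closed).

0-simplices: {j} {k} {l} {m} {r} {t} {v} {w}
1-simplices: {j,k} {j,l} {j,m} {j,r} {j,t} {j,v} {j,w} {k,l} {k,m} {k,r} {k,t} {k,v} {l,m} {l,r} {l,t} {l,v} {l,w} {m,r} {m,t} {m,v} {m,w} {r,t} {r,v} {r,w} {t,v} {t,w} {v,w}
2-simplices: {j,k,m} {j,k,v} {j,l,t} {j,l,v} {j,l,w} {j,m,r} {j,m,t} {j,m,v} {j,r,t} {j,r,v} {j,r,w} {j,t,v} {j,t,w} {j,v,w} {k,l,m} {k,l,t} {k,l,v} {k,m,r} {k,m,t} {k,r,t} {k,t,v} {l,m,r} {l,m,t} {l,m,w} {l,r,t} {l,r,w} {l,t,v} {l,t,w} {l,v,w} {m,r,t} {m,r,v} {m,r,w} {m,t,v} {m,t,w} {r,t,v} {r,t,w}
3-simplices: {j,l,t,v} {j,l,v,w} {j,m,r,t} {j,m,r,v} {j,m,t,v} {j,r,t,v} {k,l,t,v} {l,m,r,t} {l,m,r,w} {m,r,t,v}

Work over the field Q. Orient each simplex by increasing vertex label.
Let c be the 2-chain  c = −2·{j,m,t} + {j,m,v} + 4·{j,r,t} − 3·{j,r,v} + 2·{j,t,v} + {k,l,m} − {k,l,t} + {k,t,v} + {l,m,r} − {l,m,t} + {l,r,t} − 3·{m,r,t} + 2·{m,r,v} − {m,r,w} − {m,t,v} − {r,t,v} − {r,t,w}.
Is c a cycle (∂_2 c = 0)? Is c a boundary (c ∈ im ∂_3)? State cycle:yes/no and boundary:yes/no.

n_0=8 n_1=27 n_2=36 n_3=10  [Q]
∂1: piv[jk,jl,jm,jr,jt,jv,jw] rk=7  ker:kl,km,kr,kt,kv,lm,lr,lt,lv,lw,mr,mt,mv,mw,rt,rv,rw,tv,tw,vw
∂2: piv[jkm,jkv,jlt,jlv,jlw,jmr,jmt,jmv,jrt,jrv,jrw,jtv,jtw,jvw,klm,klt,klv,kmr,lmr,lmw] rk=20  ker:kmt,krt,ktv,lmt,lrt,lrw,ltv,ltw,lvw,mrt,mrv,mrw,mtv,mtw,rtv,rtw
∂3: piv[jltv,jlvw,jmrt,jmrv,jmtv,jrtv,kltv,lmrt,lmrw] rk=9  ker:mrtv
∂2c = −{j,m} + {j,r} − {k,m} + 2·{k,t} − {k,v} + {l,m} − {l,t} − {m,r} − {m,t} + {m,w} + {t,v} − {t,w}

cycle:no boundary:no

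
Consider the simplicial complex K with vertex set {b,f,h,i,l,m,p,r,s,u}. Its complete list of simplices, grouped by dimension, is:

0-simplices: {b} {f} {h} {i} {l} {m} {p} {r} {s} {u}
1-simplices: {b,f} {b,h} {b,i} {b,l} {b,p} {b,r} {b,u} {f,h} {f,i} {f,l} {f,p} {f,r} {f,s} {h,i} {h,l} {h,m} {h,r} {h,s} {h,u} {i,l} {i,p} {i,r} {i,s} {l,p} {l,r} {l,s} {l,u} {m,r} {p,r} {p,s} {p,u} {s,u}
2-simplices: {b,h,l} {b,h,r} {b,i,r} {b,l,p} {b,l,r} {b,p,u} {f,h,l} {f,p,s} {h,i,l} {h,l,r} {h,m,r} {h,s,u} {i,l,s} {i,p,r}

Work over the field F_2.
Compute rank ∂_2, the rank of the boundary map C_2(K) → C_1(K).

rank∂_2=13

n_0=10 n_1=32 n_2=14  [Z2]
∂1: piv[bf,bh,bi,bl,bp,br,bu,fs,hm] rk=9  ker:fh,fi,fl,fp,fr,hi,hl,hr,hs,hu,il,ip,ir,is,lp,lr,ls,lu,mr,pr,ps,pu,su
∂2: piv[bhl,bhr,bir,blp,blr,bpu,fhl,fps,hil,hmr,hsu,ils,ipr] rk=13  ker:hlr
rk∂_2=13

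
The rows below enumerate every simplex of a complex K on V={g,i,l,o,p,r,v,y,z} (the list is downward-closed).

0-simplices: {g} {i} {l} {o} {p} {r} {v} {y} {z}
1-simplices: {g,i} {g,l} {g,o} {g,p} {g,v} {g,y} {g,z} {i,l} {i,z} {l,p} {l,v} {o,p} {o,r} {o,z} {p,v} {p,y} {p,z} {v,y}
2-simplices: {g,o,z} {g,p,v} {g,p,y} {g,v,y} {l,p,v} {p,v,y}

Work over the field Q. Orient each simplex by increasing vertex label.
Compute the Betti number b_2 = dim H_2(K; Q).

n_0=9 n_1=18 n_2=6  [Q]
∂1: piv[gi,gl,go,gp,gv,gy,gz,or] rk=8  ker:il,iz,lp,lv,op,oz,pv,py,pz,vy
∂2: piv[goz,gpv,gpy,gvy,lpv] rk=5  ker:pvy
b_2=(6−5)−0=1

b_2=1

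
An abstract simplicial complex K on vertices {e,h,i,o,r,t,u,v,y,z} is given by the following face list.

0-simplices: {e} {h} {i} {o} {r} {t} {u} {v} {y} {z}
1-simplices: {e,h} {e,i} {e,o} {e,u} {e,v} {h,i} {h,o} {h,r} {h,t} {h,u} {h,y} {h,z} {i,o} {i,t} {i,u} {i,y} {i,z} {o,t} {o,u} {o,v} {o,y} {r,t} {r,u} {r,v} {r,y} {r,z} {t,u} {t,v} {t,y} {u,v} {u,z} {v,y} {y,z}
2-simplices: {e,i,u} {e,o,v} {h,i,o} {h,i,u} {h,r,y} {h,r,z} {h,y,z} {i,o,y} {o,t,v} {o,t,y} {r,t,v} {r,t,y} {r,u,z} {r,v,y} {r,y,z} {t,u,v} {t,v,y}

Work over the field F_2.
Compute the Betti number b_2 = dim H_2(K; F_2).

b_2=2

n_0=10 n_1=33 n_2=17  [Z2]
∂1: piv[eh,ei,eo,eu,ev,hr,ht,hy,hz] rk=9  ker:hi,ho,hu,io,it,iu,iy,iz,ot,ou,ov,oy,rt,ru,rv,ry,rz,tu,tv,ty,uv,uz,vy,yz
∂2: piv[eiu,eov,hio,hiu,hry,hrz,hyz,ioy,otv,oty,rtv,rty,ruz,rvy,tuv] rk=15  ker:ryz,tvy
b_2=(17−15)−0=2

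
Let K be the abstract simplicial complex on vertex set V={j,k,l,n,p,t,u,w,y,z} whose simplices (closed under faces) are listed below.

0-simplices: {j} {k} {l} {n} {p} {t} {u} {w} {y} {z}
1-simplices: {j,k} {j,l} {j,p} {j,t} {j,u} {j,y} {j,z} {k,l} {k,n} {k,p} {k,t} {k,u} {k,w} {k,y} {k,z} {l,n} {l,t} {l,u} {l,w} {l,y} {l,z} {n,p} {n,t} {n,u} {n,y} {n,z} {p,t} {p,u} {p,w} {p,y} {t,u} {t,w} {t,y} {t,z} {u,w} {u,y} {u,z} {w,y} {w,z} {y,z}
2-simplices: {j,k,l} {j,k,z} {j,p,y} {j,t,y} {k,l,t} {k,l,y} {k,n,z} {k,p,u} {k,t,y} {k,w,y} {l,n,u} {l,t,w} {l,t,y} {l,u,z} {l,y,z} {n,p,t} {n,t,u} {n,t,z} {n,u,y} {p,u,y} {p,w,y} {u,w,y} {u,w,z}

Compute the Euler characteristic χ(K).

χ(K)=-7

n_0=10 n_1=40 n_2=23
χ=+10−40+23=-7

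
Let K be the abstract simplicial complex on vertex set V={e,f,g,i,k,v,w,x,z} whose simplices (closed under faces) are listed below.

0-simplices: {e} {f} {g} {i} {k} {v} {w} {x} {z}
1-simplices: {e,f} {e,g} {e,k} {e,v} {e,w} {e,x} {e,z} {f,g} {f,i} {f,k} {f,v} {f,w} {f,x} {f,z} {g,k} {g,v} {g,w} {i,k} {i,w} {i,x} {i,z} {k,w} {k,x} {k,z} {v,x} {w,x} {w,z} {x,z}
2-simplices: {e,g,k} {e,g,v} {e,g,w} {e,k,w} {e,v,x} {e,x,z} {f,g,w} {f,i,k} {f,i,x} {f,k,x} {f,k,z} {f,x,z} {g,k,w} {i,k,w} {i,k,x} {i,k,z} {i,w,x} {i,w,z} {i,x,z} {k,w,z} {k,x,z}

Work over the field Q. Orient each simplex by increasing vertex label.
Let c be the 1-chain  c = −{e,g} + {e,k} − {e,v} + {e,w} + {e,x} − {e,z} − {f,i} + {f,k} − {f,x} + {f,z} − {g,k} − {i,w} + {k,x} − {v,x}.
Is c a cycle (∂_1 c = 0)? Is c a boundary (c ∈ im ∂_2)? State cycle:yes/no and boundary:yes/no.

n_0=9 n_1=28 n_2=21  [Q]
∂1: piv[ef,eg,ek,ev,ew,ex,ez,fi] rk=8  ker:fg,fk,fv,fw,fx,fz,gk,gv,gw,ik,iw,ix,iz,kw,kx,kz,vx,wx,wz,xz
∂2: piv[egk,egv,egw,ekw,evx,exz,fgw,fik,fix,fkx,fkz,fxz,ikw,ikz,iwx,iwz] rk=16  ker:gkw,ikx,ixz,kwz,kxz
∂1c = 0
c vs im∂2: residual ≠ 0 ⇒ not boundary

cycle:yes boundary:no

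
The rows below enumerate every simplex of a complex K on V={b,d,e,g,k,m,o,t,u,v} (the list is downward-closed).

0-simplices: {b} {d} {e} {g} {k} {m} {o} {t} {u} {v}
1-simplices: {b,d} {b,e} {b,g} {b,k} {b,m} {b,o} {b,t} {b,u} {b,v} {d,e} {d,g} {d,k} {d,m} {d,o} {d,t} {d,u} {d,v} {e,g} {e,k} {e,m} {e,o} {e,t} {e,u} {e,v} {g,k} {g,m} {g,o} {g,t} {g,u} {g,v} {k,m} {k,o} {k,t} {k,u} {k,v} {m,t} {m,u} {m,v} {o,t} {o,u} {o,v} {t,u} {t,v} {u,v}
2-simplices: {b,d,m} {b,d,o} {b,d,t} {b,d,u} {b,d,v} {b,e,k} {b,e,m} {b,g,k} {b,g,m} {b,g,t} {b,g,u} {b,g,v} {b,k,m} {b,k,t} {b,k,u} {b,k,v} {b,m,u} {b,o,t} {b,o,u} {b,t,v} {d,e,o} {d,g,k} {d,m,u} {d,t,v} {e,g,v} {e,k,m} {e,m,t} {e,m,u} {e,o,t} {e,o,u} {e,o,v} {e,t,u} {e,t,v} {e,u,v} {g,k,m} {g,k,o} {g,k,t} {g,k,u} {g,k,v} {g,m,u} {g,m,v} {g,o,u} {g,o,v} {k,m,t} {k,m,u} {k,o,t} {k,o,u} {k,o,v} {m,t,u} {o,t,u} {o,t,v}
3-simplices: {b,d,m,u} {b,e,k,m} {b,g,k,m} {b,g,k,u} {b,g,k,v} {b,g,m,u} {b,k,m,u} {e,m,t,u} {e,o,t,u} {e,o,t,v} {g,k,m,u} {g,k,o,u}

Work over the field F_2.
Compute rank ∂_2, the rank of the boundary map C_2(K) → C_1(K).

n_0=10 n_1=44 n_2=51 n_3=12  [Z2]
∂1: piv[bd,be,bg,bk,bm,bo,bt,bu,bv] rk=9  ker:de,dg,dk,dm,do,dt,du,dv,eg,ek,em,eo,et,eu,ev,gk,gm,go,gt,gu,gv,km,ko,kt,ku,kv,mt,mu,mv,ot,ou,ov,tu,tv,uv
∂2: piv[bdm,bdo,bdt,bdu,bdv,bek,bem,bgk,bgm,bgt,bgu,bgv,bkm,bkt,bku,bkv,bmu,bot,bou,btv,deo,dgk,egv,emt,emu,eot,eou,eov,etu,etv,euv,gko,gmv,gou] rk=34  ker:dmu,dtv,ekm,gkm,gkt,gku,gkv,gmu,gov,kmt,kmu,kot,kou,kov,mtu,otu,otv
∂3: piv[bdmu,bekm,bgkm,bgku,bgkv,bgmu,bkmu,emtu,eotu,eotv,gkou] rk=11  ker:gkmu
rk∂_2=34

rank∂_2=34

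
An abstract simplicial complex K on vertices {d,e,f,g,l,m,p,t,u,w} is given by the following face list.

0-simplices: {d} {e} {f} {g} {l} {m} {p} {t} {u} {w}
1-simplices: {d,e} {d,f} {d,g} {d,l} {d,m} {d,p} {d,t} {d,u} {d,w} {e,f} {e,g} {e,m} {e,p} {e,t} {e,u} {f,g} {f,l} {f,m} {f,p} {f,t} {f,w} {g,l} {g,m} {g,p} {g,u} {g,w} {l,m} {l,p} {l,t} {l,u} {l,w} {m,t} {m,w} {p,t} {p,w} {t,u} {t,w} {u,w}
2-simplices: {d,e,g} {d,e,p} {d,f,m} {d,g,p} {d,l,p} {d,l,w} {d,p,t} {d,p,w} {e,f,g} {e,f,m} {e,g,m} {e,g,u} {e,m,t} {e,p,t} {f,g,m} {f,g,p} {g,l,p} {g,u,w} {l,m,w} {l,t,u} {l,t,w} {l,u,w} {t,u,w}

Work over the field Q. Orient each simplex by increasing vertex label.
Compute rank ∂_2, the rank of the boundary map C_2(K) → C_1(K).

rank∂_2=21

n_0=10 n_1=38 n_2=23  [Q]
∂1: piv[de,df,dg,dl,dm,dp,dt,du,dw] rk=9  ker:ef,eg,em,ep,et,eu,fg,fl,fm,fp,ft,fw,gl,gm,gp,gu,gw,lm,lp,lt,lu,lw,mt,mw,pt,pw,tu,tw,uw
∂2: piv[deg,dep,dfm,dgp,dlp,dlw,dpt,dpw,efg,efm,egm,egu,emt,ept,fgp,glp,guw,lmw,ltu,ltw,luw] rk=21  ker:fgm,tuw
rk∂_2=21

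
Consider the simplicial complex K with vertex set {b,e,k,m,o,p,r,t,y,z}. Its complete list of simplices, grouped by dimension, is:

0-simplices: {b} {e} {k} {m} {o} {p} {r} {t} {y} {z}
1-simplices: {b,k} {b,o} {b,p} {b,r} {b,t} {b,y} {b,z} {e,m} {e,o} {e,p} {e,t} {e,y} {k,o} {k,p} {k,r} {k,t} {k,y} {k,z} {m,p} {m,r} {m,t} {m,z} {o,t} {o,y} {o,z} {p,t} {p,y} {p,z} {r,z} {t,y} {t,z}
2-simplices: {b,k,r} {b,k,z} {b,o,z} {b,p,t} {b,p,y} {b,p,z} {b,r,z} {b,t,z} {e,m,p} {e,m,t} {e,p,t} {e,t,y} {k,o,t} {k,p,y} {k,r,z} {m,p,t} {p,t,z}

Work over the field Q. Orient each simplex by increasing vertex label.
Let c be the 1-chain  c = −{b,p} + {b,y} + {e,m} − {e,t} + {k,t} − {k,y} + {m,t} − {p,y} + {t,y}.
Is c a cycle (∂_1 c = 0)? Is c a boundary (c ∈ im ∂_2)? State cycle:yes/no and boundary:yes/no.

n_0=10 n_1=31 n_2=17  [Q]
∂1: piv[bk,bo,bp,br,bt,by,bz,em,eo] rk=9  ker:ep,et,ey,ko,kp,kr,kt,ky,kz,mp,mr,mt,mz,ot,oy,oz,pt,py,pz,rz,ty,tz
∂2: piv[bkr,bkz,boz,bpt,bpy,bpz,brz,btz,emp,emt,ept,ety,kot,kpy] rk=14  ker:krz,mpt,ptz
∂1c = 0
c vs im∂2: residual ≠ 0 ⇒ not boundary

cycle:yes boundary:no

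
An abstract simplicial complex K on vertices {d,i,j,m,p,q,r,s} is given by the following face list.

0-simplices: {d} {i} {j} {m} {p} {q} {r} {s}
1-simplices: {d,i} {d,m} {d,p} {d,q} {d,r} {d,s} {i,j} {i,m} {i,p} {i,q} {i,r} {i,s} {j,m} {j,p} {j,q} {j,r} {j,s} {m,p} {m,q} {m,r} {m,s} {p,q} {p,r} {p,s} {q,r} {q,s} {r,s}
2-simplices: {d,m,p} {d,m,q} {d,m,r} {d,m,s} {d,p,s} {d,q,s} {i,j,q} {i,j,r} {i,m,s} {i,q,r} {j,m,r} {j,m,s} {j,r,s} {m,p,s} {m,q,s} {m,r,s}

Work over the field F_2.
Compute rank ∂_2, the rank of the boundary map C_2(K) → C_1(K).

rank∂_2=13

n_0=8 n_1=27 n_2=16  [Z2]
∂1: piv[di,dm,dp,dq,dr,ds,ij] rk=7  ker:im,ip,iq,ir,is,jm,jp,jq,jr,js,mp,mq,mr,ms,pq,pr,ps,qr,qs,rs
∂2: piv[dmp,dmq,dmr,dms,dps,dqs,ijq,ijr,ims,iqr,jmr,jms,jrs] rk=13  ker:mps,mqs,mrs
rk∂_2=13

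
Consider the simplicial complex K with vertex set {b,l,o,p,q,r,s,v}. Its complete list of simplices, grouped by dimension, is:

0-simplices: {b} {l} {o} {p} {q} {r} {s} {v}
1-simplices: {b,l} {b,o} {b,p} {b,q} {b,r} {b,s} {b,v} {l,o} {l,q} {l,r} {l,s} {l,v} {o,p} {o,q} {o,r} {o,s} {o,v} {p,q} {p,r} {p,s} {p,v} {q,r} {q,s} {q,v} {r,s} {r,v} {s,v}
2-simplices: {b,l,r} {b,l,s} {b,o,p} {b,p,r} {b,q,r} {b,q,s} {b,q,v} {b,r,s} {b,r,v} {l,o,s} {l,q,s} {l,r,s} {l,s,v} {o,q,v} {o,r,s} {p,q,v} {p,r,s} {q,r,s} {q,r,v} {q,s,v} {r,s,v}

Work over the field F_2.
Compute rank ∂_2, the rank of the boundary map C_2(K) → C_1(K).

rank∂_2=17

n_0=8 n_1=27 n_2=21  [Z2]
∂1: piv[bl,bo,bp,bq,br,bs,bv] rk=7  ker:lo,lq,lr,ls,lv,op,oq,or,os,ov,pq,pr,ps,pv,qr,qs,qv,rs,rv,sv
∂2: piv[blr,bls,bop,bpr,bqr,bqs,bqv,brs,brv,los,lqs,lsv,oqv,ors,pqv,prs,qsv] rk=17  ker:lrs,qrs,qrv,rsv
rk∂_2=17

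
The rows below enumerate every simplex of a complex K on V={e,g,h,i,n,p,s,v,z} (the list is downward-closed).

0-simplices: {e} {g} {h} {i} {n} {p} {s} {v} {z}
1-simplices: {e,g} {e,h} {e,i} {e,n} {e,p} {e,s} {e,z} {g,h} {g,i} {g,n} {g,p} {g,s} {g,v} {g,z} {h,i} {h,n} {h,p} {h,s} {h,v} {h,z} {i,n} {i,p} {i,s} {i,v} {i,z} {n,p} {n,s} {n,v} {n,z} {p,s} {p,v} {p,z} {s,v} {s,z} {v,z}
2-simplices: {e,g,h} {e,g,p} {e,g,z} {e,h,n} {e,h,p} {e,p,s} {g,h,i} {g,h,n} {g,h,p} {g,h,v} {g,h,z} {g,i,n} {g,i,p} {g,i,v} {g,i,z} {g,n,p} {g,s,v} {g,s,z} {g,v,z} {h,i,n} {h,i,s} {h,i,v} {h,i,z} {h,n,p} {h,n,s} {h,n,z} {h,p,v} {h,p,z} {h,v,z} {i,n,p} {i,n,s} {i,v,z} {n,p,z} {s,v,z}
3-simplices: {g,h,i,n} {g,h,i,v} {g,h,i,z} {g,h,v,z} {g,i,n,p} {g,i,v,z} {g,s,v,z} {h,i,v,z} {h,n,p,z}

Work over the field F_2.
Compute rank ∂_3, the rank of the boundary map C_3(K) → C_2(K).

rank∂_3=8

n_0=9 n_1=35 n_2=34 n_3=9  [Z2]
∂1: piv[eg,eh,ei,en,ep,es,ez,gv] rk=8  ker:gh,gi,gn,gp,gs,gz,hi,hn,hp,hs,hv,hz,in,ip,is,iv,iz,np,ns,nv,nz,ps,pv,pz,sv,sz,vz
∂2: piv[egh,egp,egz,ehn,ehp,eps,ghi,ghn,ghv,ghz,gin,gip,giv,giz,gnp,gsv,gsz,gvz,his,hns,hnz,hpv,hpz] rk=23  ker:ghp,hin,hiv,hiz,hnp,hvz,inp,ins,ivz,npz,svz
∂3: piv[ghin,ghiv,ghiz,ghvz,ginp,givz,gsvz,hnpz] rk=8  ker:hivz
rk∂_3=8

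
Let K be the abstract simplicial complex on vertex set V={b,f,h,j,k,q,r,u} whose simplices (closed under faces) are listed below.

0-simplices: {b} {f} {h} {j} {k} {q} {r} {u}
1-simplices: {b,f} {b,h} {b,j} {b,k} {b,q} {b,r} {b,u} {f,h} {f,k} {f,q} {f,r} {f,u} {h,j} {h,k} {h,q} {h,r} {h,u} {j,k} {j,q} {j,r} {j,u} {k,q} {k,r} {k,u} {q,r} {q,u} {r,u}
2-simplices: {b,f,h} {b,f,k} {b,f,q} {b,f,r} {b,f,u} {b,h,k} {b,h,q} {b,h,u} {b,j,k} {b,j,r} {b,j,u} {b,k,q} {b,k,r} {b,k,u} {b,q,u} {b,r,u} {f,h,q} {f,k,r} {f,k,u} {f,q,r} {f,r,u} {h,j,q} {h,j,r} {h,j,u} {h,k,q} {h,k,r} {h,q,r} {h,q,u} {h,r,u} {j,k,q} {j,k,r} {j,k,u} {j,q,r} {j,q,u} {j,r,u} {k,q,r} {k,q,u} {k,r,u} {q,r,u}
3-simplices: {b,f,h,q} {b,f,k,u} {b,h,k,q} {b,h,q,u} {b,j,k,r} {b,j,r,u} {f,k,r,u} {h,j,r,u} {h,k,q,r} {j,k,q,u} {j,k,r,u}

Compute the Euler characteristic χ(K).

n_0=8 n_1=27 n_2=39 n_3=11
χ=+8−27+39−11=9

χ(K)=9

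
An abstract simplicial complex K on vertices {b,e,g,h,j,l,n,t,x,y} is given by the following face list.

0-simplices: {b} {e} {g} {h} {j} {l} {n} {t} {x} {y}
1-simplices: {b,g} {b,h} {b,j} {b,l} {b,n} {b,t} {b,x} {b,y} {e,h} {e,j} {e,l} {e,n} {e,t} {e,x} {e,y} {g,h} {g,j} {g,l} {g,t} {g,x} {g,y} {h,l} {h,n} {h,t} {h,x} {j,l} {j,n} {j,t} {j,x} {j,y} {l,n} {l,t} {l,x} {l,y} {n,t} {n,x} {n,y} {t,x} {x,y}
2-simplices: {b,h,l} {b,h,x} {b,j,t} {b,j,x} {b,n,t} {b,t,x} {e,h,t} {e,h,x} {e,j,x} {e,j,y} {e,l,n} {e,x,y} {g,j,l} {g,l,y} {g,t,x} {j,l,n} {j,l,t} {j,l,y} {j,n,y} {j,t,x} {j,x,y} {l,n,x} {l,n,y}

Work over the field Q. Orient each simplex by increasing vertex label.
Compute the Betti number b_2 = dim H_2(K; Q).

n_0=10 n_1=39 n_2=23  [Q]
∂1: piv[bg,bh,bj,bl,bn,bt,bx,by,eh] rk=9  ker:ej,el,en,et,ex,ey,gh,gj,gl,gt,gx,gy,hl,hn,ht,hx,jl,jn,jt,jx,jy,ln,lt,lx,ly,nt,nx,ny,tx,xy
∂2: piv[bhl,bhx,bjt,bjx,bnt,btx,eht,ehx,ejx,ejy,eln,exy,gjl,gly,gtx,jln,jlt,jly,jny,lnx] rk=20  ker:jtx,jxy,lny
b_2=(23−20)−0=3

b_2=3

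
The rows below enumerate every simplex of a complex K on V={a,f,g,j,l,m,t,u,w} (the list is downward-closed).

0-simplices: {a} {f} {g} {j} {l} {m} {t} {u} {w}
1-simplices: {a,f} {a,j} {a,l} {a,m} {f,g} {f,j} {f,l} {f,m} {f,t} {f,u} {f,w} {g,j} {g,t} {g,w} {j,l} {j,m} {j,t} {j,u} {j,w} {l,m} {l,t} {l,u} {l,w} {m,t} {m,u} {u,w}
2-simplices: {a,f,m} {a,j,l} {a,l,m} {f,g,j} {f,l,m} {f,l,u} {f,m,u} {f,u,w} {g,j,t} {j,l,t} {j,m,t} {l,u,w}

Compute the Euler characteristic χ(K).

n_0=9 n_1=26 n_2=12
χ=+9−26+12=-5

χ(K)=-5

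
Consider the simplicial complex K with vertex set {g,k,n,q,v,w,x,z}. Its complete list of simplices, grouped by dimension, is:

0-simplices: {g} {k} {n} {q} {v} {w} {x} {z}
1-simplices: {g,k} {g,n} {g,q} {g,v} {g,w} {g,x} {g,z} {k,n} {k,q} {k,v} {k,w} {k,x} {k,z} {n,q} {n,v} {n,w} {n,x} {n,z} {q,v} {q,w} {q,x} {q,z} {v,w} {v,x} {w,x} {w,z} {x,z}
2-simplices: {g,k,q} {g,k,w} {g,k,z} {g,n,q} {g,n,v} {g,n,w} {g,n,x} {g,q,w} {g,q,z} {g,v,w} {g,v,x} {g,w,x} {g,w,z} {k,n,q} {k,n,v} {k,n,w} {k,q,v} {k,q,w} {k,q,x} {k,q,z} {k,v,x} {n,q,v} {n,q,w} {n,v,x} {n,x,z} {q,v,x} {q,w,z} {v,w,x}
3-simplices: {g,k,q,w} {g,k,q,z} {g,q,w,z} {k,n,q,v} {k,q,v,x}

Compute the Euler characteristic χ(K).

n_0=8 n_1=27 n_2=28 n_3=5
χ=+8−27+28−5=4

χ(K)=4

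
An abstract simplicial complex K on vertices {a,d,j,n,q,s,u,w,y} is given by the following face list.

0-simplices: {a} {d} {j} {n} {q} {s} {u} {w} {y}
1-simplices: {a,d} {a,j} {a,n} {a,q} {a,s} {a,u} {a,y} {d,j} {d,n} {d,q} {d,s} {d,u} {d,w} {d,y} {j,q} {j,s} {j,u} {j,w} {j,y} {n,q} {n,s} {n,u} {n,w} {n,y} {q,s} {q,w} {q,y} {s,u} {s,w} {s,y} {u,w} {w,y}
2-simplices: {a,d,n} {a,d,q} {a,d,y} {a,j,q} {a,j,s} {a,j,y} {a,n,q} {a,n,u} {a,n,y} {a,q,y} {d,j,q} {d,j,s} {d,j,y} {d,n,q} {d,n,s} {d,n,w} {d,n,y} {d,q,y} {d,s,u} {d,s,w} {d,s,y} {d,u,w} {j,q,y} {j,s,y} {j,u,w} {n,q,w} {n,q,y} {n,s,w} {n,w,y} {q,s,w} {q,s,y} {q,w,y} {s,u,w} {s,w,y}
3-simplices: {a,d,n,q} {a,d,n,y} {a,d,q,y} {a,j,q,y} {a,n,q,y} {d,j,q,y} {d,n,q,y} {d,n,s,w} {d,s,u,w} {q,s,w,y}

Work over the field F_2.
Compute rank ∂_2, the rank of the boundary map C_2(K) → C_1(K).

n_0=9 n_1=32 n_2=34 n_3=10  [Z2]
∂1: piv[ad,aj,an,aq,as,au,ay,dw] rk=8  ker:dj,dn,dq,ds,du,dy,jq,js,ju,jw,jy,nq,ns,nu,nw,ny,qs,qw,qy,su,sw,sy,uw,wy
∂2: piv[adn,adq,ady,ajq,ajs,ajy,anq,anu,any,aqy,djq,djs,dns,dnw,dsu,dsw,dsy,duw,juw,nqw,nwy,qsw] rk=22  ker:djy,dnq,dny,dqy,jqy,jsy,nqy,nsw,qsy,qwy,suw,swy
∂3: piv[adnq,adny,adqy,ajqy,anqy,djqy,dnsw,dsuw,qswy] rk=9  ker:dnqy
rk∂_2=22

rank∂_2=22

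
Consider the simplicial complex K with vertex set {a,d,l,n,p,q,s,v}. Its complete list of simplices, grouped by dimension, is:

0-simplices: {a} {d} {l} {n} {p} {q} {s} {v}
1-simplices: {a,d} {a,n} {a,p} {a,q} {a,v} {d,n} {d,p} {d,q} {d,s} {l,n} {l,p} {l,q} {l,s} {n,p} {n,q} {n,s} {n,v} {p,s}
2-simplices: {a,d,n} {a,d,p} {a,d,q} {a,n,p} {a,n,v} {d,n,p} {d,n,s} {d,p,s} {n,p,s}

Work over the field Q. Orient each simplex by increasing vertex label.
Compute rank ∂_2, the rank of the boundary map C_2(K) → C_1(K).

rank∂_2=7

n_0=8 n_1=18 n_2=9  [Q]
∂1: piv[ad,an,ap,aq,av,ds,ln] rk=7  ker:dn,dp,dq,lp,lq,ls,np,nq,ns,nv,ps
∂2: piv[adn,adp,adq,anp,anv,dns,dps] rk=7  ker:dnp,nps
rk∂_2=7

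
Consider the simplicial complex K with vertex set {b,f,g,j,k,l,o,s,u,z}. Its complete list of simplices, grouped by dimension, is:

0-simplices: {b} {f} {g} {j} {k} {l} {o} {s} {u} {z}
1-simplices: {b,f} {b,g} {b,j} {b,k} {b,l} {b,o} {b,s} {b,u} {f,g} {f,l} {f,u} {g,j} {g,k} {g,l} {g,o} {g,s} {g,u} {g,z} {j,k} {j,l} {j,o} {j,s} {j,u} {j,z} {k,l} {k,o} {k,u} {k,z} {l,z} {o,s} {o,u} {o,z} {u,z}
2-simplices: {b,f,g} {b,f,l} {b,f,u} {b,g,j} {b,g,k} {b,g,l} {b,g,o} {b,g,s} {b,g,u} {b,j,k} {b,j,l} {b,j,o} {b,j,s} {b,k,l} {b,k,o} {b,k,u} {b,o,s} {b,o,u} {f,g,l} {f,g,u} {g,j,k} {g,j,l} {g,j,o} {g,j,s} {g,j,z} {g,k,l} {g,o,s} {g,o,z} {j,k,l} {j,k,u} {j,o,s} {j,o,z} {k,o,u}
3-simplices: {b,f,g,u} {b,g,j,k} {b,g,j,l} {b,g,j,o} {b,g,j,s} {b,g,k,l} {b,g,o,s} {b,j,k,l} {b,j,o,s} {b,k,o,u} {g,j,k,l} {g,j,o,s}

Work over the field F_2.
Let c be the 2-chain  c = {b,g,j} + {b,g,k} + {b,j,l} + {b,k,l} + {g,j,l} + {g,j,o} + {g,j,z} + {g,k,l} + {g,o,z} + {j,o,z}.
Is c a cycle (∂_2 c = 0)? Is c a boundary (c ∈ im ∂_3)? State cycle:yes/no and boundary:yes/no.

n_0=10 n_1=33 n_2=33 n_3=12  [Z2]
∂1: piv[bf,bg,bj,bk,bl,bo,bs,bu,gz] rk=9  ker:fg,fl,fu,gj,gk,gl,go,gs,gu,jk,jl,jo,js,ju,jz,kl,ko,ku,kz,lz,os,ou,oz,uz
∂2: piv[bfg,bfl,bfu,bgj,bgk,bgl,bgo,bgs,bgu,bjk,bjl,bjo,bjs,bkl,bko,bku,bos,bou,gjz,goz,jku] rk=21  ker:fgl,fgu,gjk,gjl,gjo,gjs,gkl,gos,jkl,jos,joz,kou
∂3: piv[bfgu,bgjk,bgjl,bgjo,bgjs,bgkl,bgos,bjkl,bjos,bkou] rk=10  ker:gjkl,gjos
∂2c = 0
c vs im∂3: residual ≠ 0 ⇒ not boundary

cycle:yes boundary:no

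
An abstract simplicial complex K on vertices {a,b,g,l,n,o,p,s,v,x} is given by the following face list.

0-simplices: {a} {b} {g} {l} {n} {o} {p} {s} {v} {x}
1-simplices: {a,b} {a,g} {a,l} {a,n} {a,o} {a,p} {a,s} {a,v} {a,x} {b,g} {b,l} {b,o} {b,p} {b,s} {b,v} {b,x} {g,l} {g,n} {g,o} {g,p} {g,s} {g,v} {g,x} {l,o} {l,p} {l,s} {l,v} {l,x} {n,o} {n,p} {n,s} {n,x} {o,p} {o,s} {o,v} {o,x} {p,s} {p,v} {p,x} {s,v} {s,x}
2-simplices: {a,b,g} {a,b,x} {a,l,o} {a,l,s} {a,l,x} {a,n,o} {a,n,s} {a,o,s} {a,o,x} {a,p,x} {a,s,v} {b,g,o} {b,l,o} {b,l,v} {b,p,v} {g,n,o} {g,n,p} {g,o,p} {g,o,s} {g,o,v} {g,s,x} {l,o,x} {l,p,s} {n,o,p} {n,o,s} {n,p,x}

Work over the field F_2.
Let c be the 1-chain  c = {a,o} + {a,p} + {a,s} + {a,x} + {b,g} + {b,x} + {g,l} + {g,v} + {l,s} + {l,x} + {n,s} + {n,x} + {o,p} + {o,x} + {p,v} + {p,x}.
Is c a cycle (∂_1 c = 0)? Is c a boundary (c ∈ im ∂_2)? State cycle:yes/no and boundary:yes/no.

cycle:no boundary:no

n_0=10 n_1=41 n_2=26  [Z2]
∂1: piv[ab,ag,al,an,ao,ap,as,av,ax] rk=9  ker:bg,bl,bo,bp,bs,bv,bx,gl,gn,go,gp,gs,gv,gx,lo,lp,ls,lv,lx,no,np,ns,nx,op,os,ov,ox,ps,pv,px,sv,sx
∂2: piv[abg,abx,alo,als,alx,ano,ans,aos,aox,apx,asv,bgo,blo,blv,bpv,gno,gnp,gop,gos,gov,gsx,lps,npx] rk=23  ker:lox,nop,nos
∂1c = {g} + {l} + {o} + {s}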